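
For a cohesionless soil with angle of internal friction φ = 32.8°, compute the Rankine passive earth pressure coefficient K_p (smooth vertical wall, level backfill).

K_p = (1 + sin φ)/(1 − sin φ) = tan²(45° + 32.8°/2) = 3.364.

3.36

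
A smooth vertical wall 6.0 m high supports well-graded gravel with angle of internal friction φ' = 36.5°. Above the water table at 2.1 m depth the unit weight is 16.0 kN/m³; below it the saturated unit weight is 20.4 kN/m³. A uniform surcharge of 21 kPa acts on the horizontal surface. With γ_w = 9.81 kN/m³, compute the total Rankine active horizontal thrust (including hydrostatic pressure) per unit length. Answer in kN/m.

169 kN/m

K_a = tan²(45° − φ/2) = 0.2541.
γ' = 20.4 − 9.81 = 10.59 kN/m³. h₂ = H − d_w = 3.9 m.
σ'_h: at surface K_a·q = 5.335; at WT K_a(q+γd_w) = 13.87; at base K_a(q+γd_w+γ'h₂) = 24.36 kPa.
P₁ = ½(5.335+13.87)×2.1 = 20.17; P₂ = ½(13.87+24.36)×3.9 = 74.56; P_w = ½γ_w h₂² = 74.61.
Total = 20.17+74.56+74.61 = 169.3 kN/m.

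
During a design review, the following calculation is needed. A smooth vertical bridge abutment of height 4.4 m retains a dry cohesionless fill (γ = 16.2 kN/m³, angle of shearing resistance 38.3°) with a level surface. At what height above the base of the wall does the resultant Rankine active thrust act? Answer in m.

K_a = 0.2347.
The pressure distribution is triangular, so the resultant acts at H/3 above the base = 4.4/3 = 1.467 m.

1.47 m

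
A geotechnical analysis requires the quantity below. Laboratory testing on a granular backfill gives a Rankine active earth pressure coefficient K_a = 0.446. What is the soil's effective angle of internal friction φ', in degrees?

K_a = tan²(45° − φ/2) ⇒ 45° − φ/2 = arctan(√0.446) = 33.74°.
φ = 2(45° − 33.74°) = 22.53°.

22.5°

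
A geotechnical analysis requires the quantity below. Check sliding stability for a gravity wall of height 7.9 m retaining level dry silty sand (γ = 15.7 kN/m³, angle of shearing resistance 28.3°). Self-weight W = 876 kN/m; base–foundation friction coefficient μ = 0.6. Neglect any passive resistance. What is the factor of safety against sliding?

3.01

K_a = tan²(45° − 28.3°/2) = 0.3568.
P_a = ½K_aγH² = 0.5×0.3568×15.7×7.9² = 174.8 kN/m, acting at H/3 = 2.633 m above the base.
FS_sliding = μW / P_a = 0.6×876 / 174.8 = 3.007.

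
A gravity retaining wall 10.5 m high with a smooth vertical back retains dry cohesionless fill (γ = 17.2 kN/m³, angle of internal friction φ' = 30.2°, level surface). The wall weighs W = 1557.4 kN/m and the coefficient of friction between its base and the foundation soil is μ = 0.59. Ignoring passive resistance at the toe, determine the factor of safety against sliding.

K_a = tan²(45° − 30.2°/2) = 0.3307.
P_a = ½K_aγH² = 0.5×0.3307×17.2×10.5² = 313.5 kN/m, acting at H/3 = 3.500 m above the base.
FS_sliding = μW / P_a = 0.59×1557.4 / 313.5 = 2.931.

2.93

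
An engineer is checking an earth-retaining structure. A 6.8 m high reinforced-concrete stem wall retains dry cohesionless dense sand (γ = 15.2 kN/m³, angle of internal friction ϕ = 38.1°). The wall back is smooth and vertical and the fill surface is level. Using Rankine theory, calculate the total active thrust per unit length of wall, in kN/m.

83.2 kN/m

K_a = tan²(45° − φ/2) = 0.2368.
P_a = ½ K_a γ H² = 0.5 × 0.2368 × 15.2 × 6.8² = 83.23 kN/m.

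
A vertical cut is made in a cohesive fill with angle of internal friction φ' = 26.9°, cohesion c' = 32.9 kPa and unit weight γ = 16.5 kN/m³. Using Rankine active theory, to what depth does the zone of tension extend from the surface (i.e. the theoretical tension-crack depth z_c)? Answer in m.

K_a = tan²(45° − 26.9°/2) = 0.3770; √K_a = 0.6140.
The active pressure is zero where K_a γ z = 2c√K_a, so z_c = 2c/(γ√K_a) = 2×32.9/(16.5×0.6140) = 6.495 m.

6.49 m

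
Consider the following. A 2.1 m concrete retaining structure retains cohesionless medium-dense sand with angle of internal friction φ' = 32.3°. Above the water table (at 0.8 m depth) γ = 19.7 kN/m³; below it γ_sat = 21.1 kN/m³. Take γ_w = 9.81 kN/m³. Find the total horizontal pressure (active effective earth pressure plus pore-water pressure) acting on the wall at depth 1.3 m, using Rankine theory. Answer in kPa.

11.4 kPa

K_a = (1 − sin φ)/(1 + sin φ) = 0.3035.
γ' = 21.1 − 9.81 = 11.29 kN/m³.
Effective vertical stress at 1.3 m: σ'_v = 19.7×0.8 + 11.29×0.500 = 21.41 kPa.
σ'_h = K_a σ'_v = 0.3035 × 21.41 = 6.496 kPa; u = γ_w × 0.500 = 4.905 kPa.
Total σ_h = 6.496 + 4.905 = 11.40 kPa.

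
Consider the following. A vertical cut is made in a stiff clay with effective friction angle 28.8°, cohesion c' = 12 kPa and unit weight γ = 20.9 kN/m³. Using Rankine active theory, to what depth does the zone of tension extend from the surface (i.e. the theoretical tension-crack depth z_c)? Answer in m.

1.94 m

K_a = tan²(45° − 28.8°/2) = 0.3498; √K_a = 0.5914.
The active pressure is zero where K_a γ z = 2c√K_a, so z_c = 2c/(γ√K_a) = 2×12/(20.9×0.5914) = 1.942 m.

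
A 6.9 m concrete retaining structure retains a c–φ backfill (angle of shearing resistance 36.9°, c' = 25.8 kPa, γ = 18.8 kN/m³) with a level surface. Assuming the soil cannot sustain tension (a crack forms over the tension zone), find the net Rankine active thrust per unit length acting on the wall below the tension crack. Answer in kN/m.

4.65 kN/m

K_a = 0.2497; √K_a = 0.4997.
Tension-crack depth z_c = 2c/(γ√K_a) = 2×25.8/(18.8×0.4997) = 5.493 m.
σ_a at base = K_a γ H − 2c√K_a = 0.2497×18.8×6.9 − 2×25.8×0.4997 = 6.604 kPa.
P_a = ½ × 6.604 × (H − z_c) = 0.5×6.604×1.407 = 4.646 kN/m.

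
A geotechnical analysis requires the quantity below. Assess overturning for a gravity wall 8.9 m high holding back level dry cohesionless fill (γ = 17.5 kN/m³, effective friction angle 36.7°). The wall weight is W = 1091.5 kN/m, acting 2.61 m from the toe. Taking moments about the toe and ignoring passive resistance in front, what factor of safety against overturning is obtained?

K_a = tan²(45° − 36.7°/2) = 0.2519.
P_a = ½K_aγH² = 0.5×0.2519×17.5×8.9² = 174.6 kN/m, acting at H/3 = 2.967 m above the base.
Overturning moment M_o = P_a × H/3 = 174.6 × 2.967 = 517.9.
Resisting moment M_r = W × 2.61 = 1091.5 × 2.61 = 2849.
FS_overturning = M_r/M_o = 2849/517.9 = 5.501.

5.50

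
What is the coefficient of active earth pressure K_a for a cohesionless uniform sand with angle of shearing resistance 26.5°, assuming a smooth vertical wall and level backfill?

K_a = (1 − sin φ)/(1 + sin φ) = (1 − sin 26.5°)/(1 + sin 26.5°) = 0.3829.

0.383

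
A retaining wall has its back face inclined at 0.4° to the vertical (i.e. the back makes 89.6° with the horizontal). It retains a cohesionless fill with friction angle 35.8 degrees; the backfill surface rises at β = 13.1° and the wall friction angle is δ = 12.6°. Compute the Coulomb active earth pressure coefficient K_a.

K_a = sin²(α+φ) / [sin²α · sin(α−δ) · (1 + √{sin(φ+δ)sin(φ−β) / (sin(α−δ)sin(α+β))})²].
With α = 89.6°, φ = 35.8°, δ = 12.6°, β = 13.1°: K_a = 0.2835.

0.283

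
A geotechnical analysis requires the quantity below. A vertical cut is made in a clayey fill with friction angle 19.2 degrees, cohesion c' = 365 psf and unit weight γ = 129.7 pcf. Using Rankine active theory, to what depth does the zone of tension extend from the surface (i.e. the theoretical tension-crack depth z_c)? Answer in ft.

7.92 ft

K_a = tan²(45° − 19.2°/2) = 0.5050; √K_a = 0.7107.
The active pressure is zero where K_a γ z = 2c√K_a, so z_c = 2c/(γ√K_a) = 2×365/(129.7×0.7107) = 7.920 ft.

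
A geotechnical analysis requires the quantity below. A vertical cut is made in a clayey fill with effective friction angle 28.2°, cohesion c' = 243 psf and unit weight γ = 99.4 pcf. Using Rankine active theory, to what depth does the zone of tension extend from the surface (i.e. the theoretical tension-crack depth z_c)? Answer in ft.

K_a = tan²(45° − 28.2°/2) = 0.3582; √K_a = 0.5985.
The active pressure is zero where K_a γ z = 2c√K_a, so z_c = 2c/(γ√K_a) = 2×243/(99.4×0.5985) = 8.169 ft.

8.17 ft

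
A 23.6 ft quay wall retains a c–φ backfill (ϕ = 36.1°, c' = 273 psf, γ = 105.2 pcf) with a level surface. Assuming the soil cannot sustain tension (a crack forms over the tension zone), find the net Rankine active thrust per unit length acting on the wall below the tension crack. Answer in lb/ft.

K_a = 0.2585; √K_a = 0.5084.
Tension-crack depth z_c = 2c/(γ√K_a) = 2×273/(105.2×0.5084) = 10.21 ft.
σ_a at base = K_a γ H − 2c√K_a = 0.2585×105.2×23.6 − 2×273×0.5084 = 364.2 psf.
P_a = ½ × 364.2 × (H − z_c) = 0.5×364.2×13.39 = 2438 lb/ft.

2440 lb/ft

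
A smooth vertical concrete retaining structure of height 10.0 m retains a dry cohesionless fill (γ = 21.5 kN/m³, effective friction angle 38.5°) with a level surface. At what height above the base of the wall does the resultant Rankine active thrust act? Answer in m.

3.33 m

K_a = 0.2327.
The pressure distribution is triangular, so the resultant acts at H/3 above the base = 10.0/3 = 3.333 m.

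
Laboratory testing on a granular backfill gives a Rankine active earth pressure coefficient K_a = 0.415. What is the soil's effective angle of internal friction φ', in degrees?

K_a = tan²(45° − φ/2) ⇒ 45° − φ/2 = arctan(√0.415) = 32.79°.
φ = 2(45° − 32.79°) = 24.42°.

24.4°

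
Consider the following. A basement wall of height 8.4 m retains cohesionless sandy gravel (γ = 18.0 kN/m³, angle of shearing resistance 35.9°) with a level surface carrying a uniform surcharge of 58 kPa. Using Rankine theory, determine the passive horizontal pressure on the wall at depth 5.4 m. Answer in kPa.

595 kPa

K_p = (1 + sin φ)/(1 − sin φ) = 3.835.
σ_v = γz + q = 18.0 × 5.4 + 58 = 155.2 kPa.
σ_h = K_p σ_v = 3.835 × 155.2 = 595.2 kPa.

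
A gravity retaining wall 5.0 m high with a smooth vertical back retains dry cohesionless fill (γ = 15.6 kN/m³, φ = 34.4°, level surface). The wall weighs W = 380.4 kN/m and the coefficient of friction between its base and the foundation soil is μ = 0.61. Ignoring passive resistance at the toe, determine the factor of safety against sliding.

4.28

K_a = tan²(45° − 34.4°/2) = 0.2780.
P_a = ½K_aγH² = 0.5×0.2780×15.6×5.0² = 54.21 kN/m, acting at H/3 = 1.667 m above the base.
FS_sliding = μW / P_a = 0.61×380.4 / 54.21 = 4.281.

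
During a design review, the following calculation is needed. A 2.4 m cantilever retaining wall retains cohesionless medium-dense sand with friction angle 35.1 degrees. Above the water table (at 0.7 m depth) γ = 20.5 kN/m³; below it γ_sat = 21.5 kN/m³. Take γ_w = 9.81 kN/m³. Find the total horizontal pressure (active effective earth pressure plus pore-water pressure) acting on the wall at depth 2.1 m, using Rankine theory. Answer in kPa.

22.0 kPa

K_a = (1 − sin φ)/(1 + sin φ) = 0.2698.
γ' = 21.5 − 9.81 = 11.69 kN/m³.
Effective vertical stress at 2.1 m: σ'_v = 20.5×0.7 + 11.69×1.40 = 30.72 kPa.
σ'_h = K_a σ'_v = 0.2698 × 30.72 = 8.288 kPa; u = γ_w × 1.40 = 13.73 kPa.
Total σ_h = 8.288 + 13.73 = 22.02 kPa.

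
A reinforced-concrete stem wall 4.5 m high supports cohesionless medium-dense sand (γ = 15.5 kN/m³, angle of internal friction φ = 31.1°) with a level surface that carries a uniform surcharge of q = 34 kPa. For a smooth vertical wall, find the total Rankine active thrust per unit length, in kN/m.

98.8 kN/m

K_a = tan²(45° − φ/2) = 0.3188.
Soil triangle: ½ K_a γ H² = 0.5×0.3188×15.5×4.5² = 50.03 kN/m.
Surcharge rectangle: K_a q H = 0.3188×34×4.5 = 48.78 kN/m.
Total = 50.03 + 48.78 = 98.81 kN/m.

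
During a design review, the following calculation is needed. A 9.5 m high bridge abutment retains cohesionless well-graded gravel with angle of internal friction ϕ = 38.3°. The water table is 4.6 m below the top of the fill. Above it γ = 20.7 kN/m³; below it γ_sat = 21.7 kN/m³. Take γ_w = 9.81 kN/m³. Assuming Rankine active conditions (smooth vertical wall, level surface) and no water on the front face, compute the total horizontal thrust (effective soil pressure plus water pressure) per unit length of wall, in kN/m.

312 kN/m

K_a = tan²(45° − φ/2) = 0.2347.
γ' = 21.7 − 9.81 = 11.89 kN/m³. Depth below WT = 4.9 m.
σ'_h at WT = K_a γ d_w = 22.35 kPa; at base = 22.35 + K_a γ' × 4.9 = 36.03 kPa.
P₁ (0–4.6 m) = ½×22.35×4.6 = 51.41. P₂ (4.6–9.5 m) = ½(22.35+36.03)×4.9 = 143.0.
P_w = ½ γ_w h₂² = 0.5×9.81×4.9² = 117.8. Total = 51.41+143.0+117.8 = 312.2 kN/m.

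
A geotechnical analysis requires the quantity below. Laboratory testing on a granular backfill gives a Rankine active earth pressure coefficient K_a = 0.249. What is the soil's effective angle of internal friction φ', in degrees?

37.0°

K_a = tan²(45° − φ/2) ⇒ 45° − φ/2 = arctan(√0.249) = 26.52°.
φ = 2(45° − 26.52°) = 36.96°.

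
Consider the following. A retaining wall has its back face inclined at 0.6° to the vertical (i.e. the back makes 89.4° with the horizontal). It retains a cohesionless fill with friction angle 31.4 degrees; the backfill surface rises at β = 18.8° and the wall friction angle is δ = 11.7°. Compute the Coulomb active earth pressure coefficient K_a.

K_a = sin²(α+φ) / [sin²α · sin(α−δ) · (1 + √{sin(φ+δ)sin(φ−β) / (sin(α−δ)sin(α+β))})²].
With α = 89.4°, φ = 31.4°, δ = 11.7°, β = 18.8°: K_a = 0.3849.

0.385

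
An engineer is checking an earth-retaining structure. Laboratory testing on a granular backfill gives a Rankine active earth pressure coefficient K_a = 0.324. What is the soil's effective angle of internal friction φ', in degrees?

30.7°

K_a = tan²(45° − φ/2) ⇒ 45° − φ/2 = arctan(√0.324) = 29.65°.
φ = 2(45° − 29.65°) = 30.70°.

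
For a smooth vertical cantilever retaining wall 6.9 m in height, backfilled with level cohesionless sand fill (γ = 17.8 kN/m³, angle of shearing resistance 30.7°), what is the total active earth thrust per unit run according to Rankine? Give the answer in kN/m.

K_a = tan²(45° − φ/2) = 0.3240.
P_a = ½ K_a γ H² = 0.5 × 0.3240 × 17.8 × 6.9² = 137.3 kN/m.

137 kN/m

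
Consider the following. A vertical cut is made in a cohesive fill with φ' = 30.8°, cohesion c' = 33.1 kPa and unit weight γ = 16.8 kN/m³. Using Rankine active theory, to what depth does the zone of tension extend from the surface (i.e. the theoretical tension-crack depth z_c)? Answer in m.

6.94 m

K_a = tan²(45° − 30.8°/2) = 0.3227; √K_a = 0.5681.
The active pressure is zero where K_a γ z = 2c√K_a, so z_c = 2c/(γ√K_a) = 2×33.1/(16.8×0.5681) = 6.936 m.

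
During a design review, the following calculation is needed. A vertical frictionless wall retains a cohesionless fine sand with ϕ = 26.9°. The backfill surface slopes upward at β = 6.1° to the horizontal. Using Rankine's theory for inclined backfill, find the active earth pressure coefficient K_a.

0.385

K_a = cos β · (cos β − √(cos²β − cos²φ)) / (cos β + √(cos²β − cos²φ)).
cos β = 0.9943, cos φ = 0.8918, √(cos²β − cos²φ) = 0.4398.
K_a = 0.9943 × (0.9943 − 0.4398)/(0.9943 + 0.4398) = 0.3845.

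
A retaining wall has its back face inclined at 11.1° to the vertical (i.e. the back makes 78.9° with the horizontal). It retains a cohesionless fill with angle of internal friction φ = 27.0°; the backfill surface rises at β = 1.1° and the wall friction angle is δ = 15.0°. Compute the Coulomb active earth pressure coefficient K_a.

K_a = sin²(α+φ) / [sin²α · sin(α−δ) · (1 + √{sin(φ+δ)sin(φ−β) / (sin(α−δ)sin(α+β))})²].
With α = 78.9°, φ = 27.0°, δ = 15.0°, β = 1.1°: K_a = 0.4313.

0.431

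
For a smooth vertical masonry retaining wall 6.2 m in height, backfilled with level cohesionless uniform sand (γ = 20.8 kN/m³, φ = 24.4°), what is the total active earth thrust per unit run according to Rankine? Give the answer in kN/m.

166 kN/m

K_a = tan²(45° − φ/2) = 0.4153.
P_a = ½ K_a γ H² = 0.5 × 0.4153 × 20.8 × 6.2² = 166.0 kN/m.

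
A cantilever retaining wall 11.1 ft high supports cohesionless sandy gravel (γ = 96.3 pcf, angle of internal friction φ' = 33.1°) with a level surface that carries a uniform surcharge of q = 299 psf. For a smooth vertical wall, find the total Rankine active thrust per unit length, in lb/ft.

2720 lb/ft

K_a = tan²(45° − φ/2) = 0.2936.
Soil triangle: ½ K_a γ H² = 0.5×0.2936×96.3×11.1² = 1742 lb/ft.
Surcharge rectangle: K_a q H = 0.2936×299×11.1 = 974.3 lb/ft.
Total = 1742 + 974.3 = 2716 lb/ft.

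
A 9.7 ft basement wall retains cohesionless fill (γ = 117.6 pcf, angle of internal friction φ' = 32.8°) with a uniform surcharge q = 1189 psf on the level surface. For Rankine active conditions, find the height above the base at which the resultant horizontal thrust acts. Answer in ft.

4.33 ft

K_a = 0.2973.
Triangular part P₁ = ½K_aγH² = 1645 at H/3 = 3.233 ft; rectangular part P₂ = K_a q H = 3428 at H/2 = 4.850 ft.
ȳ = (P₁·3.233 + P₂·4.850)/(P₁+P₂) = 4.326 ft.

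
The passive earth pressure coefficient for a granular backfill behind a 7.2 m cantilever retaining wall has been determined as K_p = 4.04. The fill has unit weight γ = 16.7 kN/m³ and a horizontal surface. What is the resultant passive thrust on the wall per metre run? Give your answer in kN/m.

P = ½ K_p γ H² = 0.5 × 4.04 × 16.7 × 7.2² = 1749 kN/m.

1750 kN/m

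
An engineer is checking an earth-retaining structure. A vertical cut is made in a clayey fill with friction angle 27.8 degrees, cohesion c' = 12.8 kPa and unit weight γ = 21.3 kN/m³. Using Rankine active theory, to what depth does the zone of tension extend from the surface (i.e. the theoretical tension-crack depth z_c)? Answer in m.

1.99 m

K_a = tan²(45° − 27.8°/2) = 0.3639; √K_a = 0.6032.
The active pressure is zero where K_a γ z = 2c√K_a, so z_c = 2c/(γ√K_a) = 2×12.8/(21.3×0.6032) = 1.992 m.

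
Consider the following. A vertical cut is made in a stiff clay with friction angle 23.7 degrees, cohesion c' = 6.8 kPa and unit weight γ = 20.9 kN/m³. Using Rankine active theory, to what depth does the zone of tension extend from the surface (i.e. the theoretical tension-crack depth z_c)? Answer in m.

0.996 m

K_a = tan²(45° − 23.7°/2) = 0.4266; √K_a = 0.6531.
The active pressure is zero where K_a γ z = 2c√K_a, so z_c = 2c/(γ√K_a) = 2×6.8/(20.9×0.6531) = 0.9963 m.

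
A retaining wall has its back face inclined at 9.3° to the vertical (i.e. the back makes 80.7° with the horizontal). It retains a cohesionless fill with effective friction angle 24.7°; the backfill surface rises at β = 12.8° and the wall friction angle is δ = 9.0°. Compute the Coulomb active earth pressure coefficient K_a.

K_a = sin²(α+φ) / [sin²α · sin(α−δ) · (1 + √{sin(φ+δ)sin(φ−β) / (sin(α−δ)sin(α+β))})²].
With α = 80.7°, φ = 24.7°, δ = 9.0°, β = 12.8°: K_a = 0.5537.

0.554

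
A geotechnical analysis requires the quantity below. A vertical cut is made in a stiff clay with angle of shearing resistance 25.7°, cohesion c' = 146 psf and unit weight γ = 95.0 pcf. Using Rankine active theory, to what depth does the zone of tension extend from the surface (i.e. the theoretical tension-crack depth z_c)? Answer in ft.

4.89 ft

K_a = tan²(45° − 25.7°/2) = 0.3950; √K_a = 0.6285.
The active pressure is zero where K_a γ z = 2c√K_a, so z_c = 2c/(γ√K_a) = 2×146/(95.0×0.6285) = 4.890 ft.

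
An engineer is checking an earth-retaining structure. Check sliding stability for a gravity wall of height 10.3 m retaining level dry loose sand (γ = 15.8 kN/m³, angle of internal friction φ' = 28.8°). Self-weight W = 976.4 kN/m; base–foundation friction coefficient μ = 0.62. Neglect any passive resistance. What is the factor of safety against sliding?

K_a = tan²(45° − 28.8°/2) = 0.3498.
P_a = ½K_aγH² = 0.5×0.3498×15.8×10.3² = 293.1 kN/m, acting at H/3 = 3.433 m above the base.
FS_sliding = μW / P_a = 0.62×976.4 / 293.1 = 2.065.

2.07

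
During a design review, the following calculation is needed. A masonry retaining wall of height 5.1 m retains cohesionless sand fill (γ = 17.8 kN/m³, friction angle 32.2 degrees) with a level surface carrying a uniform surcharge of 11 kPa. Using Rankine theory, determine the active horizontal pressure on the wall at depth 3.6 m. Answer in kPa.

22.9 kPa

K_a = (1 − sin φ)/(1 + sin φ) = 0.3047.
σ_v = γz + q = 17.8 × 3.6 + 11 = 75.08 kPa.
σ_h = K_a σ_v = 0.3047 × 75.08 = 22.88 kPa.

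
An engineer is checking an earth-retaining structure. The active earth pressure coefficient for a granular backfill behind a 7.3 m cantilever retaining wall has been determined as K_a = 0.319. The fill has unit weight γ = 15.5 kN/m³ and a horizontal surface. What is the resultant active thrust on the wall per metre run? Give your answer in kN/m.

P = ½ K_a γ H² = 0.5 × 0.319 × 15.5 × 7.3² = 131.7 kN/m.

132 kN/m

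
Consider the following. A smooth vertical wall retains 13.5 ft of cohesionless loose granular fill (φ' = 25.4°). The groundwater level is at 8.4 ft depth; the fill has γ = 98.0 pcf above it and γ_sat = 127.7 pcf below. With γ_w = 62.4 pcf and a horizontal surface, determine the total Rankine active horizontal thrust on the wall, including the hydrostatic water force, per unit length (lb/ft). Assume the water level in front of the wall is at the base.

K_a = tan²(45° − φ/2) = 0.3996.
γ' = 127.7 − 62.4 = 65.30 pcf. Depth below WT = 5.1 ft.
σ'_h at WT = K_a γ d_w = 329.0 psf; at base = 329.0 + K_a γ' × 5.1 = 462.1 psf.
P₁ (0–8.4 ft) = ½×329.0×8.4 = 1382. P₂ (8.4–13.5 ft) = ½(329.0+462.1)×5.1 = 2017.
P_w = ½ γ_w h₂² = 0.5×62.4×5.1² = 811.5. Total = 1382+2017+811.5 = 4210 lb/ft.

4210 lb/ft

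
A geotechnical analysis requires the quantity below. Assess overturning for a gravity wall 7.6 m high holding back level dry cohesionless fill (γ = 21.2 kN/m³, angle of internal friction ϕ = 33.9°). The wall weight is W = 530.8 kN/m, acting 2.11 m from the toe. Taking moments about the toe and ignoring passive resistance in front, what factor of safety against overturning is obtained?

2.54

K_a = tan²(45° − 33.9°/2) = 0.2839.
P_a = ½K_aγH² = 0.5×0.2839×21.2×7.6² = 173.8 kN/m, acting at H/3 = 2.533 m above the base.
Overturning moment M_o = P_a × H/3 = 173.8 × 2.533 = 440.4.
Resisting moment M_r = W × 2.11 = 530.8 × 2.11 = 1120.
FS_overturning = M_r/M_o = 1120/440.4 = 2.543.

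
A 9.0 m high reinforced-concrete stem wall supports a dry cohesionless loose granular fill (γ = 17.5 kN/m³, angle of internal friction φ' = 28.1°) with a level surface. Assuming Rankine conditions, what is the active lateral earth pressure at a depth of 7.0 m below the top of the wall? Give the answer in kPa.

44.1 kPa

K_a = (1 − sin φ)/(1 + sin φ) = 0.3596.
σ_h = K_a γ z = 0.3596 × 17.5 × 7.0 = 44.05 kPa.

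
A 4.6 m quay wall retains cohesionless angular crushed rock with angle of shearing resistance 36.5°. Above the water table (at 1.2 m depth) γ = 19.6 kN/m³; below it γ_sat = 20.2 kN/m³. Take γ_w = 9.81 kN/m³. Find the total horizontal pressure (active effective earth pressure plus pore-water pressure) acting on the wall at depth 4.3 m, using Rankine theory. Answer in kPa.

44.6 kPa

K_a = (1 − sin φ)/(1 + sin φ) = 0.2541.
γ' = 20.2 − 9.81 = 10.39 kN/m³.
Effective vertical stress at 4.3 m: σ'_v = 19.6×1.2 + 10.39×3.10 = 55.73 kPa.
σ'_h = K_a σ'_v = 0.2541 × 55.73 = 14.16 kPa; u = γ_w × 3.10 = 30.41 kPa.
Total σ_h = 14.16 + 30.41 = 44.57 kPa.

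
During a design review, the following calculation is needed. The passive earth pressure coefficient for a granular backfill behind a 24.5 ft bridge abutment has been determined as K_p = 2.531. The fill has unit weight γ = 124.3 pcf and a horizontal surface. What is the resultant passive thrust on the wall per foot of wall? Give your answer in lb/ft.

94400 lb/ft

P = ½ K_p γ H² = 0.5 × 2.531 × 124.3 × 24.5² = 94420 lb/ft.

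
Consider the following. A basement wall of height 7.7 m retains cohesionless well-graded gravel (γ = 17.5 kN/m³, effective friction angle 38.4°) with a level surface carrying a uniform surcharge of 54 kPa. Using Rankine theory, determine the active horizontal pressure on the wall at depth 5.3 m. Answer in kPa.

K_a = (1 − sin φ)/(1 + sin φ) = 0.2337.
σ_v = γz + q = 17.5 × 5.3 + 54 = 146.8 kPa.
σ_h = K_a σ_v = 0.2337 × 146.8 = 34.29 kPa.

34.3 kPa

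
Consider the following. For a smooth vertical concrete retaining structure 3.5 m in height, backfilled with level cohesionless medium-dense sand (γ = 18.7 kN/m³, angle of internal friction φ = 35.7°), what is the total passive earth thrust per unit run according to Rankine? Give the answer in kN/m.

K_p = tan²(45° + φ/2) = 3.802.
P_p = ½ K_p γ H² = 0.5 × 3.802 × 18.7 × 3.5² = 435.5 kN/m.

436 kN/m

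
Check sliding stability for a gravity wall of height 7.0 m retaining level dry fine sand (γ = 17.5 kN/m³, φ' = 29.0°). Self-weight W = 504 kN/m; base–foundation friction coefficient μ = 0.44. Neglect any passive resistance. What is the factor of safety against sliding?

1.49

K_a = tan²(45° − 29.0°/2) = 0.3470.
P_a = ½K_aγH² = 0.5×0.3470×17.5×7.0² = 148.8 kN/m, acting at H/3 = 2.333 m above the base.
FS_sliding = μW / P_a = 0.44×504 / 148.8 = 1.491.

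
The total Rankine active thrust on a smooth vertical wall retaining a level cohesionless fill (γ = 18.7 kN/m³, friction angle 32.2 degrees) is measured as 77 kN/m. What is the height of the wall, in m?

5.20 m

K_a = 0.3047. P_a = ½ K_a γ H² ⇒ H = √(2P_a/(K_a γ)).
H = √(2×77/(0.3047×18.7)) = 5.198 m.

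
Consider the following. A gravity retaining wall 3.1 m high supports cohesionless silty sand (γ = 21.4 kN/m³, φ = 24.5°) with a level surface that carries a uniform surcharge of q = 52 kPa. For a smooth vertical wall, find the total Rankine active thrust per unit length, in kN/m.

109 kN/m

K_a = tan²(45° − φ/2) = 0.4137.
Soil triangle: ½ K_a γ H² = 0.5×0.4137×21.4×3.1² = 42.54 kN/m.
Surcharge rectangle: K_a q H = 0.4137×52×3.1 = 66.69 kN/m.
Total = 42.54 + 66.69 = 109.2 kN/m.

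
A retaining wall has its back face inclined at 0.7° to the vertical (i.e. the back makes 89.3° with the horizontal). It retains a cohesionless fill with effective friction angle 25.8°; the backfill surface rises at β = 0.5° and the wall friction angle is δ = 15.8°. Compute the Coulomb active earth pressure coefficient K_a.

K_a = sin²(α+φ) / [sin²α · sin(α−δ) · (1 + √{sin(φ+δ)sin(φ−β) / (sin(α−δ)sin(α+β))})²].
With α = 89.3°, φ = 25.8°, δ = 15.8°, β = 0.5°: K_a = 0.3588.

0.359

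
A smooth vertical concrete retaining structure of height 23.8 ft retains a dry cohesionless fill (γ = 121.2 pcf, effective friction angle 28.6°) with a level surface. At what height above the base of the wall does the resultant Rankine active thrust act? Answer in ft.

7.93 ft

K_a = 0.3525.
The pressure distribution is triangular, so the resultant acts at H/3 above the base = 23.8/3 = 7.933 ft.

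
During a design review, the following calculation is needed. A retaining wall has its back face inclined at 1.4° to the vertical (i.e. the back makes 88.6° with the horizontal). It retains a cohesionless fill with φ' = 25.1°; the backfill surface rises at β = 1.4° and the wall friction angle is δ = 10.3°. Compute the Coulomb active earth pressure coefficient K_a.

0.387

K_a = sin²(α+φ) / [sin²α · sin(α−δ) · (1 + √{sin(φ+δ)sin(φ−β) / (sin(α−δ)sin(α+β))})²].
With α = 88.6°, φ = 25.1°, δ = 10.3°, β = 1.4°: K_a = 0.3871.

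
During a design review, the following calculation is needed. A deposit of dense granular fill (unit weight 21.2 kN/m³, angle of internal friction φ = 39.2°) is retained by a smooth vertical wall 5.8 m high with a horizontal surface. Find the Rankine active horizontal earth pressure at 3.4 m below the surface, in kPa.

K_a = (1 − sin φ)/(1 + sin φ) = 0.2255.
σ_h = K_a γ z = 0.2255 × 21.2 × 3.4 = 16.25 kPa.

16.3 kPa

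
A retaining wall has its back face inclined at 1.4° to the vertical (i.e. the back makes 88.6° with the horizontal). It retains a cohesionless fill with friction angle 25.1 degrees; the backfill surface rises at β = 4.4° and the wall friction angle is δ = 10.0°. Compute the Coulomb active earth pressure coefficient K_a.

0.404

K_a = sin²(α+φ) / [sin²α · sin(α−δ) · (1 + √{sin(φ+δ)sin(φ−β) / (sin(α−δ)sin(α+β))})²].
With α = 88.6°, φ = 25.1°, δ = 10.0°, β = 4.4°: K_a = 0.4039.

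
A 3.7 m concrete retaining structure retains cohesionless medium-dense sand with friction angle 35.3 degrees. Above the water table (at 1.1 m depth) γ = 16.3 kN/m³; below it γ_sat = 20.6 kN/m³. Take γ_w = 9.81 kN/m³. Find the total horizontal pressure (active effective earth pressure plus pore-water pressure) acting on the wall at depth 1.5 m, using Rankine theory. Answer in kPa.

9.88 kPa

K_a = (1 − sin φ)/(1 + sin φ) = 0.2675.
γ' = 20.6 − 9.81 = 10.79 kN/m³.
Effective vertical stress at 1.5 m: σ'_v = 16.3×1.1 + 10.79×0.400 = 22.25 kPa.
σ'_h = K_a σ'_v = 0.2675 × 22.25 = 5.952 kPa; u = γ_w × 0.400 = 3.924 kPa.
Total σ_h = 5.952 + 3.924 = 9.876 kPa.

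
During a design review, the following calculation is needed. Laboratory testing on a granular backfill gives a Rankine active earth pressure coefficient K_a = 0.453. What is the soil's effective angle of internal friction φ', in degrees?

22.1°

K_a = tan²(45° − φ/2) ⇒ 45° − φ/2 = arctan(√0.453) = 33.94°.
φ = 2(45° − 33.94°) = 22.11°.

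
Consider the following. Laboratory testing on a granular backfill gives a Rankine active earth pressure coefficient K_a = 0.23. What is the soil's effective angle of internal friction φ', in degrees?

38.8°

K_a = tan²(45° − φ/2) ⇒ 45° − φ/2 = arctan(√0.23) = 25.62°.
φ = 2(45° − 25.62°) = 38.76°.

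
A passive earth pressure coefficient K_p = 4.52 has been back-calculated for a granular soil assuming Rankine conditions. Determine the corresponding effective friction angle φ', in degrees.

39.6°

K_p = (1+sin φ)/(1−sin φ) ⇒ sin φ = (K_p − 1)/(K_p + 1) = 0.6377.
φ = arcsin(0.6377) = 39.62°.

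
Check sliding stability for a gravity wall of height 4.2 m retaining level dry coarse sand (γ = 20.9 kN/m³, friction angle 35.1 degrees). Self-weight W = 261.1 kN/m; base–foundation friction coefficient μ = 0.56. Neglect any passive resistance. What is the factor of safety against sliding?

K_a = tan²(45° − 35.1°/2) = 0.2698.
P_a = ½K_aγH² = 0.5×0.2698×20.9×4.2² = 49.74 kN/m, acting at H/3 = 1.400 m above the base.
FS_sliding = μW / P_a = 0.56×261.1 / 49.74 = 2.940.

2.94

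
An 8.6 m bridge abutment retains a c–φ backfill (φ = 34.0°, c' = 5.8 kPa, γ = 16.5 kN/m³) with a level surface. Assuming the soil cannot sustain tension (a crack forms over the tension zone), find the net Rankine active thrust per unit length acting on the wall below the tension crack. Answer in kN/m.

124 kN/m

K_a = 0.2827; √K_a = 0.5317.
Tension-crack depth z_c = 2c/(γ√K_a) = 2×5.8/(16.5×0.5317) = 1.322 m.
σ_a at base = K_a γ H − 2c√K_a = 0.2827×16.5×8.6 − 2×5.8×0.5317 = 33.95 kPa.
P_a = ½ × 33.95 × (H − z_c) = 0.5×33.95×7.278 = 123.5 kN/m.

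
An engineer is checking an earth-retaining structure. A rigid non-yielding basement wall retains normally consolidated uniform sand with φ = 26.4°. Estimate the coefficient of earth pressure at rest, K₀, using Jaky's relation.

0.555

K₀ = 1 − sin φ' = 1 − sin 26.4° = 0.5554.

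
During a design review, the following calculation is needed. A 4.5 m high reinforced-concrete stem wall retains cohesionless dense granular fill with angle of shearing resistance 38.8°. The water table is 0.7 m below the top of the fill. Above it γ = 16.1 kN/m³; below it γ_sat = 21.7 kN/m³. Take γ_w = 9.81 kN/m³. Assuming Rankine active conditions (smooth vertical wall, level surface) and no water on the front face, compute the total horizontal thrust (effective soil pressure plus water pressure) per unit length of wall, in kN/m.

101 kN/m

K_a = tan²(45° − φ/2) = 0.2296.
γ' = 21.7 − 9.81 = 11.89 kN/m³. Depth below WT = 3.8 m.
σ'_h at WT = K_a γ d_w = 2.587 kPa; at base = 2.587 + K_a γ' × 3.8 = 12.96 kPa.
P₁ (0–0.7 m) = ½×2.587×0.7 = 0.9055. P₂ (0.7–4.5 m) = ½(2.587+12.96)×3.8 = 29.54.
P_w = ½ γ_w h₂² = 0.5×9.81×3.8² = 70.83. Total = 0.9055+29.54+70.83 = 101.3 kN/m.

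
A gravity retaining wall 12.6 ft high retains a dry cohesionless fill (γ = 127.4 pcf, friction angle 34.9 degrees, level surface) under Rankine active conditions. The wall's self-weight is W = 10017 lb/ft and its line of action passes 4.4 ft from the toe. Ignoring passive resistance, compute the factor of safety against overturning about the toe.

K_a = tan²(45° − 34.9°/2) = 0.2721.
P_a = ½K_aγH² = 0.5×0.2721×127.4×12.6² = 2752 lb/ft, acting at H/3 = 4.200 ft above the base.
Overturning moment M_o = P_a × H/3 = 2752 × 4.200 = 11560.
Resisting moment M_r = W × 4.4 = 10017 × 4.4 = 44070.
FS_overturning = M_r/M_o = 44070/11560 = 3.813.

3.81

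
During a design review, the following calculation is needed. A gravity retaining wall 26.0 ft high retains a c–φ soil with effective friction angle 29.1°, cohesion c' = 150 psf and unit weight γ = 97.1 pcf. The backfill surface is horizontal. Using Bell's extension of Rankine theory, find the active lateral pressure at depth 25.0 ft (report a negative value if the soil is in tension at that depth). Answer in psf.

663 psf

K_a = (1 − sin φ)/(1 + sin φ) = 0.3456.
σ_a = K_a γ z − 2c√K_a = 0.3456×97.1×25.0 − 2×150×0.5879 = 662.6 psf.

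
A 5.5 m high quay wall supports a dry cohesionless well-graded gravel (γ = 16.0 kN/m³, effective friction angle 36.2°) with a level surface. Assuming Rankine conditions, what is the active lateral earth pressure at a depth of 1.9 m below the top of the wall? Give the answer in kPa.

7.82 kPa

K_a = (1 − sin φ)/(1 + sin φ) = 0.2574.
σ_h = K_a γ z = 0.2574 × 16.0 × 1.9 = 7.824 kPa.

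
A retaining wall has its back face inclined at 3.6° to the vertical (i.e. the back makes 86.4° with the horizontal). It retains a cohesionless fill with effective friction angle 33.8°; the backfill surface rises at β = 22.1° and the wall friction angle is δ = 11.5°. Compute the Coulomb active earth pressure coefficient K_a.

K_a = sin²(α+φ) / [sin²α · sin(α−δ) · (1 + √{sin(φ+δ)sin(φ−β) / (sin(α−δ)sin(α+β))})²].
With α = 86.4°, φ = 33.8°, δ = 11.5°, β = 22.1°: K_a = 0.3981.

0.398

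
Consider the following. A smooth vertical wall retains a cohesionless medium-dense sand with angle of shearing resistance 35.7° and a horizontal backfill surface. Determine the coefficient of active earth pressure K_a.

K_a = (1 − sin φ)/(1 + sin φ) = (1 − sin 35.7°)/(1 + sin 35.7°) = 0.2630.

0.263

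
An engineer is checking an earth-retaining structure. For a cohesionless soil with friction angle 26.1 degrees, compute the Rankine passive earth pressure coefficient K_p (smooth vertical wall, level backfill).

K_p = (1 + sin φ)/(1 − sin φ) = tan²(45° + 26.1°/2) = 2.571.

2.57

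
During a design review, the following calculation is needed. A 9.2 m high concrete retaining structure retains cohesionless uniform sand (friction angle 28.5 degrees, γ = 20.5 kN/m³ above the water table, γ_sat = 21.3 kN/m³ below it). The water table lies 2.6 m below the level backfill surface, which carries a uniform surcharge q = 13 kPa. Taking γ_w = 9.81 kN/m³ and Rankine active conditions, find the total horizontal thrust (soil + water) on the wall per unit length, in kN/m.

K_a = tan²(45° − φ/2) = 0.3540.
γ' = 21.3 − 9.81 = 11.49 kN/m³. h₂ = H − d_w = 6.6 m.
σ'_h: at surface K_a·q = 4.601; at WT K_a(q+γd_w) = 23.47; at base K_a(q+γd_w+γ'h₂) = 50.31 kPa.
P₁ = ½(4.601+23.47)×2.6 = 36.49; P₂ = ½(23.47+50.31)×6.6 = 243.5; P_w = ½γ_w h₂² = 213.7.
Total = 36.49+243.5+213.7 = 493.6 kN/m.

494 kN/m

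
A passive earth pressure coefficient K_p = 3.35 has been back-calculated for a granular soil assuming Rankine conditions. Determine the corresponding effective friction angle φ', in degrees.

32.7°

K_p = (1+sin φ)/(1−sin φ) ⇒ sin φ = (K_p − 1)/(K_p + 1) = 0.5402.
φ = arcsin(0.5402) = 32.70°.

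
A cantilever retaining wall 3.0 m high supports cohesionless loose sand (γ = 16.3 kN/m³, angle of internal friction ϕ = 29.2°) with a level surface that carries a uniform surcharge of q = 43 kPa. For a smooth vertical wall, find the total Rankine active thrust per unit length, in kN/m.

69.7 kN/m

K_a = tan²(45° − φ/2) = 0.3442.
Soil triangle: ½ K_a γ H² = 0.5×0.3442×16.3×3.0² = 25.25 kN/m.
Surcharge rectangle: K_a q H = 0.3442×43×3.0 = 44.40 kN/m.
Total = 25.25 + 44.40 = 69.65 kN/m.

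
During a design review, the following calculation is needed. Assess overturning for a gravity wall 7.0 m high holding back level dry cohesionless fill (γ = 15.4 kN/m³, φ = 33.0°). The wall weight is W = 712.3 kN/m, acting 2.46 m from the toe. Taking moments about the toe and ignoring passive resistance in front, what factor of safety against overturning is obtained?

6.75

K_a = tan²(45° − 33.0°/2) = 0.2948.
P_a = ½K_aγH² = 0.5×0.2948×15.4×7.0² = 111.2 kN/m, acting at H/3 = 2.333 m above the base.
Overturning moment M_o = P_a × H/3 = 111.2 × 2.333 = 259.5.
Resisting moment M_r = W × 2.46 = 712.3 × 2.46 = 1752.
FS_overturning = M_r/M_o = 1752/259.5 = 6.752.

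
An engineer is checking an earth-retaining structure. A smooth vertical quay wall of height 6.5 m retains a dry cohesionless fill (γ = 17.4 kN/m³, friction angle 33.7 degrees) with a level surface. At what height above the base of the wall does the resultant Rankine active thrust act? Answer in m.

K_a = 0.2863.
The pressure distribution is triangular, so the resultant acts at H/3 above the base = 6.5/3 = 2.167 m.

2.17 m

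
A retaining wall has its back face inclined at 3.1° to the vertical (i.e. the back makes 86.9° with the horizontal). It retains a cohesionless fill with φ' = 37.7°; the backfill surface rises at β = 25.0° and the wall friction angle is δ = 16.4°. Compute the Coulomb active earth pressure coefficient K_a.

0.342

K_a = sin²(α+φ) / [sin²α · sin(α−δ) · (1 + √{sin(φ+δ)sin(φ−β) / (sin(α−δ)sin(α+β))})²].
With α = 86.9°, φ = 37.7°, δ = 16.4°, β = 25.0°: K_a = 0.3423.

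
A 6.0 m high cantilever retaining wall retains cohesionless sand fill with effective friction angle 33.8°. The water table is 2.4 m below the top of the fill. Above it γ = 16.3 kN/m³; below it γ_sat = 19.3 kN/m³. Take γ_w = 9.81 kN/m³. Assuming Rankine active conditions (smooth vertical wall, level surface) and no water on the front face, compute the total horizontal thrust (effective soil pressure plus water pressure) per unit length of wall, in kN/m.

K_a = tan²(45° − φ/2) = 0.2851.
γ' = 19.3 − 9.81 = 9.490 kN/m³. Depth below WT = 3.6 m.
σ'_h at WT = K_a γ d_w = 11.15 kPa; at base = 11.15 + K_a γ' × 3.6 = 20.89 kPa.
P₁ (0–2.4 m) = ½×11.15×2.4 = 13.38. P₂ (2.4–6.0 m) = ½(11.15+20.89)×3.6 = 57.68.
P_w = ½ γ_w h₂² = 0.5×9.81×3.6² = 63.57. Total = 13.38+57.68+63.57 = 134.6 kN/m.

135 kN/m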